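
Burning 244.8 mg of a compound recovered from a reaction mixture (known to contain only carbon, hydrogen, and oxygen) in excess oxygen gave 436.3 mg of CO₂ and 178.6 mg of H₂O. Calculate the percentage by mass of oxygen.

mol C = 0.4363 g CO₂ ÷ 44.009 g/mol = 0.0099139 mol
mol H = 2 × 0.1786 g H₂O ÷ 18.015 g/mol = 0.019828 mol
mass O = 0.2448 − (0.11908 + 0.019987) = 0.10574 g → mol O = 0.10574 ÷ 15.999 = 0.0066090 mol
mass % O = 0.10574 g ÷ 0.2448 g × 100%

43.19%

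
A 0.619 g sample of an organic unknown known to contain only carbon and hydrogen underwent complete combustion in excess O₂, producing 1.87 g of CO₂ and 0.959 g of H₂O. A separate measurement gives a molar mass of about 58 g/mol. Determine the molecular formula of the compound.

mol C = 1.87 g CO₂ ÷ 44.009 g/mol = 0.04249 mol
mol H = 2 × 0.959 g H₂O ÷ 18.015 g/mol = 0.1065 mol
Divide by the smallest (0.04249 mol): C 1.000, H 2.506
Multiplying each by 2 gives whole numbers: C 2.00, H 5.01
Empirical formula: C2H5
Empirical-formula mass = 29.06 g/mol; 58 ÷ 29.06 ≈ 2, so the molecular formula is C4H10.

C4H10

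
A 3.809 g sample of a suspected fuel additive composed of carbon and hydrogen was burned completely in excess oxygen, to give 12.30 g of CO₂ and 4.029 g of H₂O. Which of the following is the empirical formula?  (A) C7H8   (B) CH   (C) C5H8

(C) C5H8

mol C = 12.30 g CO₂ ÷ 44.009 g/mol = 0.27949 mol
mol H = 2 × 4.029 g H₂O ÷ 18.015 g/mol = 0.44729 mol
Divide by the smallest (0.27949 mol): C 1.000, H 1.600
Multiplying each by 5 gives whole numbers: C 5.00, H 8.00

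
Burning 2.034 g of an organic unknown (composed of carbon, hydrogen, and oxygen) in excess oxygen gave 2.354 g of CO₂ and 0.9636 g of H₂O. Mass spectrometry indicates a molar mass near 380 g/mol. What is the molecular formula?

mol C = 2.354 g CO₂ ÷ 44.009 g/mol = 0.053489 mol
mol H = 2 × 0.9636 g H₂O ÷ 18.015 g/mol = 0.10698 mol
mass O = 2.034 − (0.64246 + 0.10783) = 1.2837 g → mol O = 1.2837 ÷ 15.999 = 0.080237 mol
Divide by the smallest (0.053489 mol): C 1.000, H 2.000, O 1.500
Multiplying each by 2 gives whole numbers: C 2.00, H 4.00, O 3.00
Empirical formula: C2H4O3
Empirical-formula mass = 76.05 g/mol; 380 ÷ 76.05 ≈ 5, so the molecular formula is C10H20O15.

C10H20O15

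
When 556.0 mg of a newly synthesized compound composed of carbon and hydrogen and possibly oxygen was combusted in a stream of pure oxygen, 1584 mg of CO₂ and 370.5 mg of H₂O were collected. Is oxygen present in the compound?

mol C = 1.584 g CO₂ ÷ 44.009 g/mol = 0.035993 mol
mol H = 2 × 0.3705 g H₂O ÷ 18.015 g/mol = 0.041132 mol
C and H account for only 0.47377 g of the 0.5560 g sample; the remaining 0.082231 g must be oxygen.

yes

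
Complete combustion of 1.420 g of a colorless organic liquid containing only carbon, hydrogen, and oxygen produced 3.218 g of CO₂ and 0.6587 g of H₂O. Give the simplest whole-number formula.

mol C = 3.218 g CO₂ ÷ 44.009 g/mol = 0.073121 mol
mol H = 2 × 0.6587 g H₂O ÷ 18.015 g/mol = 0.073128 mol
mass O = 1.420 − (0.87826 + 0.073713) = 0.46803 g → mol O = 0.46803 ÷ 15.999 = 0.029253 mol
Divide by the smallest (0.029253 mol): C 2.500, H 2.500, O 1.000
Multiplying each by 2 gives whole numbers: C 5.00, H 5.00, O 2.00

C5H5O2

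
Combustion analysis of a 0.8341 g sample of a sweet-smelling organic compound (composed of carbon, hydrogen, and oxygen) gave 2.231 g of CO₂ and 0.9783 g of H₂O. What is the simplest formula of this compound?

mol C = 2.231 g CO₂ ÷ 44.009 g/mol = 0.050694 mol
mol H = 2 × 0.9783 g H₂O ÷ 18.015 g/mol = 0.10861 mol
mass O = 0.8341 − (0.60889 + 0.10948) = 0.11573 g → mol O = 0.11573 ÷ 15.999 = 0.0072338 mol
Divide by the smallest (0.0072338 mol): C 7.008, H 15.014, O 1.000

C7H15O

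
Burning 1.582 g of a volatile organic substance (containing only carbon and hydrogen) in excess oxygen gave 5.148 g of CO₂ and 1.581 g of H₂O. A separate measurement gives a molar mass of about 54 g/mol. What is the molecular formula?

C4H6

mol C = 5.148 g CO₂ ÷ 44.009 g/mol = 0.11698 mol
mol H = 2 × 1.581 g H₂O ÷ 18.015 g/mol = 0.17552 mol
Divide by the smallest (0.11698 mol): C 1.000, H 1.500
Multiplying each by 2 gives whole numbers: C 2.00, H 3.00
Empirical formula: C2H3
Empirical-formula mass = 27.05 g/mol; 54 ÷ 27.05 ≈ 2, so the molecular formula is C4H6.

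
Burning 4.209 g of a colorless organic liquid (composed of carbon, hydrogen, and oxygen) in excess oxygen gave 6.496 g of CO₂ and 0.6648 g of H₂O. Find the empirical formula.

C2HO2

mol C = 6.496 g CO₂ ÷ 44.009 g/mol = 0.14761 mol
mol H = 2 × 0.6648 g H₂O ÷ 18.015 g/mol = 0.073805 mol
mass O = 4.209 − (1.7729 + 0.074396) = 2.3617 g → mol O = 2.3617 ÷ 15.999 = 0.14762 mol
Divide by the smallest (0.073805 mol): C 2.000, H 1.000, O 2.000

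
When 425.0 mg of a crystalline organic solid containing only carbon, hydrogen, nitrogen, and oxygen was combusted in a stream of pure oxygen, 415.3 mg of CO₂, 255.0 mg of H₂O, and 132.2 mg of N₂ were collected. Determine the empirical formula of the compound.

mol C = 0.4153 g CO₂ ÷ 44.009 g/mol = 0.0094367 mol
mol H = 2 × 0.2550 g H₂O ÷ 18.015 g/mol = 0.028310 mol
mol N = 2 × 0.1322 g N₂ ÷ 28.014 g/mol = 0.0094381 mol
mass O = 0.4250 − (0.11334 + 0.028536 + 0.13220) = 0.15092 g → mol O = 0.15092 ÷ 15.999 = 0.0094331 mol
Divide by the smallest (0.0094331 mol): C 1.000, H 3.001, N 1.001, O 1.000

CH3NO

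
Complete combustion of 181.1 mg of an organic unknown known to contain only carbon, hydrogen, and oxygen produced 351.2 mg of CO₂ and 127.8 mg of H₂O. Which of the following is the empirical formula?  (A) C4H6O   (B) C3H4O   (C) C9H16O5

(C) C9H16O5

mol C = 0.3512 g CO₂ ÷ 44.009 g/mol = 0.0079802 mol
mol H = 2 × 0.1278 g H₂O ÷ 18.015 g/mol = 0.014188 mol
mass O = 0.1811 − (0.095850 + 0.014302) = 0.070948 g → mol O = 0.070948 ÷ 15.999 = 0.0044345 mol
Divide by the smallest (0.0044345 mol): C 1.800, H 3.199, O 1.000
Multiplying each by 5 gives whole numbers: C 9.00, H 16.00, O 5.00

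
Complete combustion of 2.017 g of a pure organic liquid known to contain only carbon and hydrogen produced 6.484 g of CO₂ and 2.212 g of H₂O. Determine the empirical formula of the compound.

C3H5

mol C = 6.484 g CO₂ ÷ 44.009 g/mol = 0.14733 mol
mol H = 2 × 2.212 g H₂O ÷ 18.015 g/mol = 0.24557 mol
Divide by the smallest (0.14733 mol): C 1.000, H 1.667
Multiplying each by 3 gives whole numbers: C 3.00, H 5.00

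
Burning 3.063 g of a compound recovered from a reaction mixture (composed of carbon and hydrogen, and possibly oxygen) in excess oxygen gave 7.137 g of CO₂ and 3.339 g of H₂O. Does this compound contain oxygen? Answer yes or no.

yes

mol C = 7.137 g CO₂ ÷ 44.009 g/mol = 0.16217 mol
mol H = 2 × 3.339 g H₂O ÷ 18.015 g/mol = 0.37069 mol
C and H account for only 2.3215 g of the 3.063 g sample; the remaining 0.74150 g must be oxygen.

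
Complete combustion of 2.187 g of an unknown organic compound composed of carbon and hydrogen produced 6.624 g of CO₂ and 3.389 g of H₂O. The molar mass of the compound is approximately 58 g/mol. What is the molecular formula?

mol C = 6.624 g CO₂ ÷ 44.009 g/mol = 0.15051 mol
mol H = 2 × 3.389 g H₂O ÷ 18.015 g/mol = 0.37624 mol
Divide by the smallest (0.15051 mol): C 1.000, H 2.500
Multiplying each by 2 gives whole numbers: C 2.00, H 5.00
Empirical formula: C2H5
Empirical-formula mass = 29.06 g/mol; 58 ÷ 29.06 ≈ 2, so the molecular formula is C4H10.

C4H10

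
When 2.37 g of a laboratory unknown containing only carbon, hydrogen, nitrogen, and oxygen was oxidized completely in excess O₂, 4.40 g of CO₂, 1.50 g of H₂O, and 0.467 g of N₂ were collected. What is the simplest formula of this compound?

C3H5NO

mol C = 4.40 g CO₂ ÷ 44.009 g/mol = 0.09998 mol
mol H = 2 × 1.50 g H₂O ÷ 18.015 g/mol = 0.1665 mol
mol N = 2 × 0.467 g N₂ ÷ 28.014 g/mol = 0.03334 mol
mass O = 2.37 − (1.201 + 0.1679 + 0.4670) = 0.5343 g → mol O = 0.5343 ÷ 15.999 = 0.03339 mol
Divide by the smallest (0.03334 mol): C 2.999, H 4.995, N 1.000, O 1.002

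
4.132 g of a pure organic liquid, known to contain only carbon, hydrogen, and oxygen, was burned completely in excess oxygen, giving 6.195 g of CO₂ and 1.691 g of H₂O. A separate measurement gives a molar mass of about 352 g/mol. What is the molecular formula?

mol C = 6.195 g CO₂ ÷ 44.009 g/mol = 0.14077 mol
mol H = 2 × 1.691 g H₂O ÷ 18.015 g/mol = 0.18773 mol
mass O = 4.132 − (1.6907 + 0.18923) = 2.2520 g → mol O = 2.2520 ÷ 15.999 = 0.14076 mol
Divide by the smallest (0.14076 mol): C 1.000, H 1.334, O 1.000
Multiplying each by 3 gives whole numbers: C 3.00, H 4.00, O 3.00
Empirical formula: C3H4O3
Empirical-formula mass = 88.06 g/mol; 352 ÷ 88.06 ≈ 4, so the molecular formula is C12H16O12.

C12H16O12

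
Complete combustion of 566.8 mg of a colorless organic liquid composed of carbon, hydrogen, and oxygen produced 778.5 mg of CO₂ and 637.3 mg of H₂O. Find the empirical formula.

CH4O

mol C = 0.7785 g CO₂ ÷ 44.009 g/mol = 0.017690 mol
mol H = 2 × 0.6373 g H₂O ÷ 18.015 g/mol = 0.070752 mol
mass O = 0.5668 − (0.21247 + 0.071318) = 0.28301 g → mol O = 0.28301 ÷ 15.999 = 0.017689 mol
Divide by the smallest (0.017689 mol): C 1.000, H 4.000, O 1.000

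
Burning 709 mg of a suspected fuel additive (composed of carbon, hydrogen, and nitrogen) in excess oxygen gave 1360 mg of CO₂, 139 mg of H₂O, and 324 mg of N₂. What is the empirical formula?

C4H2N3

mol C = 1.36 g CO₂ ÷ 44.009 g/mol = 0.03090 mol
mol H = 2 × 0.139 g H₂O ÷ 18.015 g/mol = 0.01543 mol
mol N = 2 × 0.324 g N₂ ÷ 28.014 g/mol = 0.02313 mol
Divide by the smallest (0.01543 mol): C 2.003, H 1.000, N 1.499
Multiplying each by 2 gives whole numbers: C 4.01, H 2.00, N 3.00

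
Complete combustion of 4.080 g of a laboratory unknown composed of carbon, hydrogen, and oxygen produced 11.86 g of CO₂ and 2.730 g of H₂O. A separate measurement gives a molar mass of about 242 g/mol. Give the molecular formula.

C16H18O2

mol C = 11.86 g CO₂ ÷ 44.009 g/mol = 0.26949 mol
mol H = 2 × 2.730 g H₂O ÷ 18.015 g/mol = 0.30308 mol
mass O = 4.080 − (3.2368 + 0.30551) = 0.53765 g → mol O = 0.53765 ÷ 15.999 = 0.033605 mol
Divide by the smallest (0.033605 mol): C 8.019, H 9.019, O 1.000
Empirical formula: C8H9O
Empirical-formula mass = 121.16 g/mol; 242 ÷ 121.16 ≈ 2, so the molecular formula is C16H18O2.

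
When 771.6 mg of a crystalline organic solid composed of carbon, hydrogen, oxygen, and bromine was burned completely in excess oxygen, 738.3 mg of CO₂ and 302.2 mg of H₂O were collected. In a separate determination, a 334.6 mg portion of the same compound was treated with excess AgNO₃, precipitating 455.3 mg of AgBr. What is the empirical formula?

mol C = 0.7383 g CO₂ ÷ 44.009 g/mol = 0.016776 mol
mol H = 2 × 0.3022 g H₂O ÷ 18.015 g/mol = 0.033550 mol
From the AgBr data: mol Br per gram of compound = (0.4553 ÷ 187.772) ÷ 0.3346 = 0.0072467 mol/g, so in the 0.7716 g combustion sample mol Br = 0.0055916 mol
mass O = 0.7716 − (0.20150 + 0.033818 + 0.44679) = 0.089496 g → mol O = 0.089496 ÷ 15.999 = 0.0055938 mol
Divide by the smallest (0.0055916 mol): C 3.000, H 6.000, Br 1.000, O 1.000

C3H6BrO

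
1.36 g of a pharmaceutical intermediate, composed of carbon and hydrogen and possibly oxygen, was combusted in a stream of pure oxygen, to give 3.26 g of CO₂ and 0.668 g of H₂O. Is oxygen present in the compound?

yes

mol C = 3.26 g CO₂ ÷ 44.009 g/mol = 0.07408 mol
mol H = 2 × 0.668 g H₂O ÷ 18.015 g/mol = 0.07416 mol
C and H account for only 0.9645 g of the 1.36 g sample; the remaining 0.3955 g must be oxygen.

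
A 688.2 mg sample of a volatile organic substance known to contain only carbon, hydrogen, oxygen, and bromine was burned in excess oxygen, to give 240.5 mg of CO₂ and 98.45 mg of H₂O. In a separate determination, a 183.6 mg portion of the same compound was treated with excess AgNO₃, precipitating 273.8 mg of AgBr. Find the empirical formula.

CH2BrO2

mol C = 0.2405 g CO₂ ÷ 44.009 g/mol = 0.0054648 mol
mol H = 2 × 0.09845 g H₂O ÷ 18.015 g/mol = 0.010930 mol
From the AgBr data: mol Br per gram of compound = (0.2738 ÷ 187.772) ÷ 0.1836 = 0.0079420 mol/g, so in the 0.6882 g combustion sample mol Br = 0.0054657 mol
mass O = 0.6882 − (0.065638 + 0.011017 + 0.43673) = 0.17482 g → mol O = 0.17482 ÷ 15.999 = 0.010927 mol
Divide by the smallest (0.0054648 mol): C 1.000, H 2.000, Br 1.000, O 1.999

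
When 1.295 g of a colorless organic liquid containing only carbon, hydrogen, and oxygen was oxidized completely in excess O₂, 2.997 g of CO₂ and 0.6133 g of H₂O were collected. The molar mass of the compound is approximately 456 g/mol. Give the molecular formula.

mol C = 2.997 g CO₂ ÷ 44.009 g/mol = 0.068100 mol
mol H = 2 × 0.6133 g H₂O ÷ 18.015 g/mol = 0.068088 mol
mass O = 1.295 − (0.81795 + 0.068632) = 0.40842 g → mol O = 0.40842 ÷ 15.999 = 0.025528 mol
Divide by the smallest (0.025528 mol): C 2.668, H 2.667, O 1.000
Multiplying each by 3 gives whole numbers: C 8.00, H 8.00, O 3.00
Empirical formula: C8H8O3
Empirical-formula mass = 152.15 g/mol; 456 ÷ 152.15 ≈ 3, so the molecular formula is C24H24O9.

C24H24O9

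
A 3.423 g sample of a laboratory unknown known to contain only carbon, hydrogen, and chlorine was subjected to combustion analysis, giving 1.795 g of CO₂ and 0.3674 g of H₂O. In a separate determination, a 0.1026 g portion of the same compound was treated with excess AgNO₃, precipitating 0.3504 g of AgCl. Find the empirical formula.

mol C = 1.795 g CO₂ ÷ 44.009 g/mol = 0.040787 mol
mol H = 2 × 0.3674 g H₂O ÷ 18.015 g/mol = 0.040788 mol
From the AgCl data: mol Cl per gram of compound = (0.3504 ÷ 143.318) ÷ 0.1026 = 0.023830 mol/g, so in the 3.423 g combustion sample mol Cl = 0.081569 mol
Divide by the smallest (0.040787 mol): C 1.000, H 1.000, Cl 2.000

CHCl2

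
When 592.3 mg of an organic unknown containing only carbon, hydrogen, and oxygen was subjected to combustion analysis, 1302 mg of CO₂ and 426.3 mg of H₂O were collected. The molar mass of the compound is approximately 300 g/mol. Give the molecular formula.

mol C = 1.302 g CO₂ ÷ 44.009 g/mol = 0.029585 mol
mol H = 2 × 0.4263 g H₂O ÷ 18.015 g/mol = 0.047327 mol
mass O = 0.5923 − (0.35534 + 0.047706) = 0.18925 g → mol O = 0.18925 ÷ 15.999 = 0.011829 mol
Divide by the smallest (0.011829 mol): C 2.501, H 4.001, O 1.000
Multiplying each by 2 gives whole numbers: C 5.00, H 8.00, O 2.00
Empirical formula: C5H8O2
Empirical-formula mass = 100.12 g/mol; 300 ÷ 100.12 ≈ 3, so the molecular formula is C15H24O6.

C15H24O6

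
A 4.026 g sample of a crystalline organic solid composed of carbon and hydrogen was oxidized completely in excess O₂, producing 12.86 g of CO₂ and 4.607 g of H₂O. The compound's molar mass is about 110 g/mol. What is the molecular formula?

C8H14

mol C = 12.86 g CO₂ ÷ 44.009 g/mol = 0.29221 mol
mol H = 2 × 4.607 g H₂O ÷ 18.015 g/mol = 0.51146 mol
Divide by the smallest (0.29221 mol): C 1.000, H 1.750
Multiplying each by 4 gives whole numbers: C 4.00, H 7.00
Empirical formula: C4H7
Empirical-formula mass = 55.10 g/mol; 110 ÷ 55.10 ≈ 2, so the molecular formula is C8H14.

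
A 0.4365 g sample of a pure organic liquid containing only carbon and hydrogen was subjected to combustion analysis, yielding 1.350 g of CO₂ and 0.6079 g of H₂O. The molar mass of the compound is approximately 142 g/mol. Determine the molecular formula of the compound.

C10H22

mol C = 1.350 g CO₂ ÷ 44.009 g/mol = 0.030676 mol
mol H = 2 × 0.6079 g H₂O ÷ 18.015 g/mol = 0.067488 mol
Divide by the smallest (0.030676 mol): C 1.000, H 2.200
Multiplying each by 5 gives whole numbers: C 5.00, H 11.00
Empirical formula: C5H11
Empirical-formula mass = 71.14 g/mol; 142 ÷ 71.14 ≈ 2, so the molecular formula is C10H22.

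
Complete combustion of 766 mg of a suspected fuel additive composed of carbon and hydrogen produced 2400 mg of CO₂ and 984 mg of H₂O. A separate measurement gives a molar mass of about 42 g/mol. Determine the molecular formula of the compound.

mol C = 2.40 g CO₂ ÷ 44.009 g/mol = 0.05453 mol
mol H = 2 × 0.984 g H₂O ÷ 18.015 g/mol = 0.1092 mol
Divide by the smallest (0.05453 mol): C 1.000, H 2.003
Empirical formula: CH2
Empirical-formula mass = 14.03 g/mol; 42 ÷ 14.03 ≈ 3, so the molecular formula is C3H6.

C3H6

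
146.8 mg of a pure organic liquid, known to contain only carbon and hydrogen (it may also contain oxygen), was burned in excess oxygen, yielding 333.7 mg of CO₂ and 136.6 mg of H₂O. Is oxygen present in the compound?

mol C = 0.3337 g CO₂ ÷ 44.009 g/mol = 0.0075825 mol
mol H = 2 × 0.1366 g H₂O ÷ 18.015 g/mol = 0.015165 mol
C and H account for only 0.10636 g of the 0.1468 g sample; the remaining 0.040440 g must be oxygen.

yes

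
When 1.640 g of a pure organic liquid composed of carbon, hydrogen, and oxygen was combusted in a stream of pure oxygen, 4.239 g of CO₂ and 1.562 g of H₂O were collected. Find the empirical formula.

C5H9O

mol C = 4.239 g CO₂ ÷ 44.009 g/mol = 0.096321 mol
mol H = 2 × 1.562 g H₂O ÷ 18.015 g/mol = 0.17341 mol
mass O = 1.640 − (1.1569 + 0.17480) = 0.30829 g → mol O = 0.30829 ÷ 15.999 = 0.019269 mol
Divide by the smallest (0.019269 mol): C 4.999, H 8.999, O 1.000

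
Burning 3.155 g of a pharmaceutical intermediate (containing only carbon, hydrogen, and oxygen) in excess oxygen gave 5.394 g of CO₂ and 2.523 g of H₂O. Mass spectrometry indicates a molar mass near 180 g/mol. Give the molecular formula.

mol C = 5.394 g CO₂ ÷ 44.009 g/mol = 0.12257 mol
mol H = 2 × 2.523 g H₂O ÷ 18.015 g/mol = 0.28010 mol
mass O = 3.155 − (1.4721 + 0.28234) = 1.4005 g → mol O = 1.4005 ÷ 15.999 = 0.087538 mol
Divide by the smallest (0.087538 mol): C 1.400, H 3.200, O 1.000
Multiplying each by 5 gives whole numbers: C 7.00, H 16.00, O 5.00
Empirical formula: C7H16O5
Empirical-formula mass = 180.20 g/mol; 180 ÷ 180.20 ≈ 1, so the molecular formula is C7H16O5.

C7H16O5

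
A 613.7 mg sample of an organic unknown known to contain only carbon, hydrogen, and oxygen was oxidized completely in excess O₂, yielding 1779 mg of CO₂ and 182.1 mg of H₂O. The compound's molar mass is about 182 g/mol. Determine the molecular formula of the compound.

mol C = 1.779 g CO₂ ÷ 44.009 g/mol = 0.040424 mol
mol H = 2 × 0.1821 g H₂O ÷ 18.015 g/mol = 0.020216 mol
mass O = 0.6137 − (0.48553 + 0.020378) = 0.10779 g → mol O = 0.10779 ÷ 15.999 = 0.0067376 mol
Divide by the smallest (0.0067376 mol): C 6.000, H 3.001, O 1.000
Empirical formula: C6H3O
Empirical-formula mass = 91.09 g/mol; 182 ÷ 91.09 ≈ 2, so the molecular formula is C12H6O2.

C12H6O2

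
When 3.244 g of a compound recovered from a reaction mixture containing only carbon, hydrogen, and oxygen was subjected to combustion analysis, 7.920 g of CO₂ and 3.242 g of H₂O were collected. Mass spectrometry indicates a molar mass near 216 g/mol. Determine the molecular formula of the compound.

mol C = 7.920 g CO₂ ÷ 44.009 g/mol = 0.17996 mol
mol H = 2 × 3.242 g H₂O ÷ 18.015 g/mol = 0.35992 mol
mass O = 3.244 − (2.1615 + 0.36280) = 0.71966 g → mol O = 0.71966 ÷ 15.999 = 0.044982 mol
Divide by the smallest (0.044982 mol): C 4.001, H 8.002, O 1.000
Empirical formula: C4H8O
Empirical-formula mass = 72.11 g/mol; 216 ÷ 72.11 ≈ 3, so the molecular formula is C12H24O3.

C12H24O3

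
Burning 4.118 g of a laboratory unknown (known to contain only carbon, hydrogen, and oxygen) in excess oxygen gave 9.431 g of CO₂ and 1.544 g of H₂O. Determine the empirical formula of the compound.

C5H4O2

mol C = 9.431 g CO₂ ÷ 44.009 g/mol = 0.21430 mol
mol H = 2 × 1.544 g H₂O ÷ 18.015 g/mol = 0.17141 mol
mass O = 4.118 − (2.5739 + 0.17278) = 1.3713 g → mol O = 1.3713 ÷ 15.999 = 0.085711 mol
Divide by the smallest (0.085711 mol): C 2.500, H 2.000, O 1.000
Multiplying each by 2 gives whole numbers: C 5.00, H 4.00, O 2.00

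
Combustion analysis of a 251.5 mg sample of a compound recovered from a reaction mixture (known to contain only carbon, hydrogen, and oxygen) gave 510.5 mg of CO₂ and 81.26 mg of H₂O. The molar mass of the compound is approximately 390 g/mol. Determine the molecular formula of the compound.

C18H14O10

mol C = 0.5105 g CO₂ ÷ 44.009 g/mol = 0.011600 mol
mol H = 2 × 0.08126 g H₂O ÷ 18.015 g/mol = 0.0090214 mol
mass O = 0.2515 − (0.13933 + 0.0090935) = 0.10308 g → mol O = 0.10308 ÷ 15.999 = 0.0064429 mol
Divide by the smallest (0.0064429 mol): C 1.800, H 1.400, O 1.000
Multiplying each by 5 gives whole numbers: C 9.00, H 7.00, O 5.00
Empirical formula: C9H7O5
Empirical-formula mass = 195.15 g/mol; 390 ÷ 195.15 ≈ 2, so the molecular formula is C18H14O10.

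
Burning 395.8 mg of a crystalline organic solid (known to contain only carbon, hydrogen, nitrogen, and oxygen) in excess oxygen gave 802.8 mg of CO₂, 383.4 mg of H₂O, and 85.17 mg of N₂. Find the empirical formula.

C6H14N2O

mol C = 0.8028 g CO₂ ÷ 44.009 g/mol = 0.018242 mol
mol H = 2 × 0.3834 g H₂O ÷ 18.015 g/mol = 0.042565 mol
mol N = 2 × 0.08517 g N₂ ÷ 28.014 g/mol = 0.0060805 mol
mass O = 0.3958 − (0.21910 + 0.042905 + 0.085170) = 0.048624 g → mol O = 0.048624 ÷ 15.999 = 0.0030392 mol
Divide by the smallest (0.0030392 mol): C 6.002, H 14.005, N 2.001, O 1.000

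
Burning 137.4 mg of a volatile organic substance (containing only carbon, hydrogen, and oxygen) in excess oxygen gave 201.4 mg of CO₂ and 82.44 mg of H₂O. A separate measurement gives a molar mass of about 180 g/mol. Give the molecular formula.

mol C = 0.2014 g CO₂ ÷ 44.009 g/mol = 0.0045763 mol
mol H = 2 × 0.08244 g H₂O ÷ 18.015 g/mol = 0.0091524 mol
mass O = 0.1374 − (0.054966 + 0.0092256) = 0.073208 g → mol O = 0.073208 ÷ 15.999 = 0.0045758 mol
Divide by the smallest (0.0045758 mol): C 1.000, H 2.000, O 1.000
Empirical formula: CH2O
Empirical-formula mass = 30.03 g/mol; 180 ÷ 30.03 ≈ 6, so the molecular formula is C6H12O6.

C6H12O6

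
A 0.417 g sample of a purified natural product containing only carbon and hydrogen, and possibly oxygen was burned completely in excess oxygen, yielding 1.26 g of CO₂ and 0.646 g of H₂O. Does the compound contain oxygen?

mol C = 1.26 g CO₂ ÷ 44.009 g/mol = 0.02863 mol
mol H = 2 × 0.646 g H₂O ÷ 18.015 g/mol = 0.07172 mol
C and H together account for 0.4162 g — essentially the entire 0.417 g sample — so the compound contains no oxygen.

no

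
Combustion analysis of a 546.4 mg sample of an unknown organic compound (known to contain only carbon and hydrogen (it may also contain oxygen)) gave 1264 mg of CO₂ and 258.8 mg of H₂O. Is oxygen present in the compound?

mol C = 1.264 g CO₂ ÷ 44.009 g/mol = 0.028721 mol
mol H = 2 × 0.2588 g H₂O ÷ 18.015 g/mol = 0.028732 mol
C and H account for only 0.37393 g of the 0.5464 g sample; the remaining 0.17247 g must be oxygen.

yes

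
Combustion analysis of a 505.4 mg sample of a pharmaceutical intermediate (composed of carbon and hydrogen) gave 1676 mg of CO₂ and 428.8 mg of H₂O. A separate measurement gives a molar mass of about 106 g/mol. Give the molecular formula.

mol C = 1.676 g CO₂ ÷ 44.009 g/mol = 0.038083 mol
mol H = 2 × 0.4288 g H₂O ÷ 18.015 g/mol = 0.047605 mol
Divide by the smallest (0.038083 mol): C 1.000, H 1.250
Multiplying each by 4 gives whole numbers: C 4.00, H 5.00
Empirical formula: C4H5
Empirical-formula mass = 53.08 g/mol; 106 ÷ 53.08 ≈ 2, so the molecular formula is C8H10.

C8H10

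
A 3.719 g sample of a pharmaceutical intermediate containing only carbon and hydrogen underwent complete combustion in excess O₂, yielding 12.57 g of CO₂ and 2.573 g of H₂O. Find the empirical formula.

mol C = 12.57 g CO₂ ÷ 44.009 g/mol = 0.28562 mol
mol H = 2 × 2.573 g H₂O ÷ 18.015 g/mol = 0.28565 mol
Divide by the smallest (0.28562 mol): C 1.000, H 1.000

CH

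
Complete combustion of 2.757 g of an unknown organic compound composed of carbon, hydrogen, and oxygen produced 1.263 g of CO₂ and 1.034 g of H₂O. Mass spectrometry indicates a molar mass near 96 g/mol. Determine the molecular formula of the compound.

mol C = 1.263 g CO₂ ÷ 44.009 g/mol = 0.028699 mol
mol H = 2 × 1.034 g H₂O ÷ 18.015 g/mol = 0.11479 mol
mass O = 2.757 − (0.34470 + 0.11571) = 2.2966 g → mol O = 2.2966 ÷ 15.999 = 0.14355 mol
Divide by the smallest (0.028699 mol): C 1.000, H 4.000, O 5.002
Empirical formula: CH4O5
Empirical-formula mass = 96.04 g/mol; 96 ÷ 96.04 ≈ 1, so the molecular formula is CH4O5.

CH4O5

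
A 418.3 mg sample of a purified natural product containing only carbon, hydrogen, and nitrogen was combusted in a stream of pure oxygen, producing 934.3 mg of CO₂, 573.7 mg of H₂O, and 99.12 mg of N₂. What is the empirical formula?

C3H9N

mol C = 0.9343 g CO₂ ÷ 44.009 g/mol = 0.021230 mol
mol H = 2 × 0.5737 g H₂O ÷ 18.015 g/mol = 0.063691 mol
mol N = 2 × 0.09912 g N₂ ÷ 28.014 g/mol = 0.0070765 mol
Divide by the smallest (0.0070765 mol): C 3.000, H 9.000, N 1.000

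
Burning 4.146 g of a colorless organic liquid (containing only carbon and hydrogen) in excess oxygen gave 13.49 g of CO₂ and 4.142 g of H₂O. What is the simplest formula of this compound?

C2H3

mol C = 13.49 g CO₂ ÷ 44.009 g/mol = 0.30653 mol
mol H = 2 × 4.142 g H₂O ÷ 18.015 g/mol = 0.45984 mol
Divide by the smallest (0.30653 mol): C 1.000, H 1.500
Multiplying each by 2 gives whole numbers: C 2.00, H 3.00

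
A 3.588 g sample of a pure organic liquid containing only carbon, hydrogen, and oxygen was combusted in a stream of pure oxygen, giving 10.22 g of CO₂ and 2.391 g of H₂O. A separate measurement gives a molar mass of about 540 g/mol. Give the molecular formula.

C35H40O5

mol C = 10.22 g CO₂ ÷ 44.009 g/mol = 0.23223 mol
mol H = 2 × 2.391 g H₂O ÷ 18.015 g/mol = 0.26545 mol
mass O = 3.588 − (2.7893 + 0.26757) = 0.53117 g → mol O = 0.53117 ÷ 15.999 = 0.033200 mol
Divide by the smallest (0.033200 mol): C 6.995, H 7.995, O 1.000
Empirical formula: C7H8O
Empirical-formula mass = 108.14 g/mol; 540 ÷ 108.14 ≈ 5, so the molecular formula is C35H40O5.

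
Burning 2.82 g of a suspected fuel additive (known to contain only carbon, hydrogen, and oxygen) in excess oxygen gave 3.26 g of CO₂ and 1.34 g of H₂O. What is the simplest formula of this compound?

C2H4O3

mol C = 3.26 g CO₂ ÷ 44.009 g/mol = 0.07408 mol
mol H = 2 × 1.34 g H₂O ÷ 18.015 g/mol = 0.1488 mol
mass O = 2.82 − (0.8897 + 0.1500) = 1.780 g → mol O = 1.780 ÷ 15.999 = 0.1113 mol
Divide by the smallest (0.07408 mol): C 1.000, H 2.008, O 1.502
Multiplying each by 2 gives whole numbers: C 2.00, H 4.02, O 3.00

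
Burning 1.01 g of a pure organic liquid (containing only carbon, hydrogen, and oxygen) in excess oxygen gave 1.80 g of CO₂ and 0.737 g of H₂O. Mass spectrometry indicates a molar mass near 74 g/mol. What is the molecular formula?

C3H6O2

mol C = 1.80 g CO₂ ÷ 44.009 g/mol = 0.04090 mol
mol H = 2 × 0.737 g H₂O ÷ 18.015 g/mol = 0.08182 mol
mass O = 1.01 − (0.4913 + 0.08248) = 0.4363 g → mol O = 0.4363 ÷ 15.999 = 0.02727 mol
Divide by the smallest (0.02727 mol): C 1.500, H 3.001, O 1.000
Multiplying each by 2 gives whole numbers: C 3.00, H 6.00, O 2.00
Empirical formula: C3H6O2
Empirical-formula mass = 74.08 g/mol; 74 ÷ 74.08 ≈ 1, so the molecular formula is C3H6O2.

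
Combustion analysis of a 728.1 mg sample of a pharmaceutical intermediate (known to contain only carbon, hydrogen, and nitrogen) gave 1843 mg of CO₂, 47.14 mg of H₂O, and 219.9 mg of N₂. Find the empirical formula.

C8HN3

mol C = 1.843 g CO₂ ÷ 44.009 g/mol = 0.041878 mol
mol H = 2 × 0.04714 g H₂O ÷ 18.015 g/mol = 0.0052334 mol
mol N = 2 × 0.2199 g N₂ ÷ 28.014 g/mol = 0.015699 mol
Divide by the smallest (0.0052334 mol): C 8.002, H 1.000, N 3.000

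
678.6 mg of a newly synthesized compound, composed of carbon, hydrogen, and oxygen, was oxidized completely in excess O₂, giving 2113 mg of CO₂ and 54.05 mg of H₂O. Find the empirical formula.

mol C = 2.113 g CO₂ ÷ 44.009 g/mol = 0.048013 mol
mol H = 2 × 0.05405 g H₂O ÷ 18.015 g/mol = 0.0060006 mol
mass O = 0.6786 − (0.57668 + 0.0060486) = 0.095868 g → mol O = 0.095868 ÷ 15.999 = 0.0059922 mol
Divide by the smallest (0.0059922 mol): C 8.013, H 1.001, O 1.000

C8HO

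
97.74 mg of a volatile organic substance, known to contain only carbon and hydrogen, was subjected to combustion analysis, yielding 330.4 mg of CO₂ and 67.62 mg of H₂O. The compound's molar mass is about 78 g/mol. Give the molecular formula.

C6H6

mol C = 0.3304 g CO₂ ÷ 44.009 g/mol = 0.0075076 mol
mol H = 2 × 0.06762 g H₂O ÷ 18.015 g/mol = 0.0075071 mol
Divide by the smallest (0.0075071 mol): C 1.000, H 1.000
Empirical formula: CH
Empirical-formula mass = 13.02 g/mol; 78 ÷ 13.02 ≈ 6, so the molecular formula is C6H6.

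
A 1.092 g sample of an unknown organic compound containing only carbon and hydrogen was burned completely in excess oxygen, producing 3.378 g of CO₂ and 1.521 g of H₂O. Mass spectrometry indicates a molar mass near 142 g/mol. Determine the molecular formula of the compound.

mol C = 3.378 g CO₂ ÷ 44.009 g/mol = 0.076757 mol
mol H = 2 × 1.521 g H₂O ÷ 18.015 g/mol = 0.16886 mol
Divide by the smallest (0.076757 mol): C 1.000, H 2.200
Multiplying each by 5 gives whole numbers: C 5.00, H 11.00
Empirical formula: C5H11
Empirical-formula mass = 71.14 g/mol; 142 ÷ 71.14 ≈ 2, so the molecular formula is C10H22.

C10H22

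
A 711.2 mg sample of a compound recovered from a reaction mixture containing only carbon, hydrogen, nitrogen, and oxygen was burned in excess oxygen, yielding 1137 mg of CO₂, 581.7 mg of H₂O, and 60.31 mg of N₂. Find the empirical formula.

mol C = 1.137 g CO₂ ÷ 44.009 g/mol = 0.025836 mol
mol H = 2 × 0.5817 g H₂O ÷ 18.015 g/mol = 0.064580 mol
mol N = 2 × 0.06031 g N₂ ÷ 28.014 g/mol = 0.0043057 mol
mass O = 0.7112 − (0.31031 + 0.065096 + 0.060310) = 0.27548 g → mol O = 0.27548 ÷ 15.999 = 0.017219 mol
Divide by the smallest (0.0043057 mol): C 6.000, H 14.999, N 1.000, O 3.999

C6H15NO4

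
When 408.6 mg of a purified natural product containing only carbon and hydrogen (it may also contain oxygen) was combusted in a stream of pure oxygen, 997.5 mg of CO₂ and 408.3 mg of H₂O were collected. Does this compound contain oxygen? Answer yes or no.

mol C = 0.9975 g CO₂ ÷ 44.009 g/mol = 0.022666 mol
mol H = 2 × 0.4083 g H₂O ÷ 18.015 g/mol = 0.045329 mol
C and H account for only 0.31793 g of the 0.4086 g sample; the remaining 0.090669 g must be oxygen.

yes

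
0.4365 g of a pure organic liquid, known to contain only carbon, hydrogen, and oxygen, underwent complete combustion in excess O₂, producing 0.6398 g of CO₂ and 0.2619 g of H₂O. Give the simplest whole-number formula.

mol C = 0.6398 g CO₂ ÷ 44.009 g/mol = 0.014538 mol
mol H = 2 × 0.2619 g H₂O ÷ 18.015 g/mol = 0.029076 mol
mass O = 0.4365 − (0.17462 + 0.029308) = 0.23258 g → mol O = 0.23258 ÷ 15.999 = 0.014537 mol
Divide by the smallest (0.014537 mol): C 1.000, H 2.000, O 1.000

CH2O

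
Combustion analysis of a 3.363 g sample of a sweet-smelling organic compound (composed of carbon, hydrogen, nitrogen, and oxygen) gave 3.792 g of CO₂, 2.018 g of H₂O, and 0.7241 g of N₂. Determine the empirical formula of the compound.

mol C = 3.792 g CO₂ ÷ 44.009 g/mol = 0.086164 mol
mol H = 2 × 2.018 g H₂O ÷ 18.015 g/mol = 0.22404 mol
mol N = 2 × 0.7241 g N₂ ÷ 28.014 g/mol = 0.051696 mol
mass O = 3.363 − (1.0349 + 0.22583 + 0.72410) = 1.3782 g → mol O = 1.3782 ÷ 15.999 = 0.086140 mol
Divide by the smallest (0.051696 mol): C 1.667, H 4.334, N 1.000, O 1.666
Multiplying each by 3 gives whole numbers: C 5.00, H 13.00, N 3.00, O 5.00

C5H13N3O5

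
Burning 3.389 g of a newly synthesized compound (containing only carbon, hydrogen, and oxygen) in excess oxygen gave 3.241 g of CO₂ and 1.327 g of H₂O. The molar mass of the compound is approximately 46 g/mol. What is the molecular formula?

CH2O2

mol C = 3.241 g CO₂ ÷ 44.009 g/mol = 0.073644 mol
mol H = 2 × 1.327 g H₂O ÷ 18.015 g/mol = 0.14732 mol
mass O = 3.389 − (0.88454 + 0.14850) = 2.3560 g → mol O = 2.3560 ÷ 15.999 = 0.14726 mol
Divide by the smallest (0.073644 mol): C 1.000, H 2.000, O 2.000
Empirical formula: CH2O2
Empirical-formula mass = 46.02 g/mol; 46 ÷ 46.02 ≈ 1, so the molecular formula is CH2O2.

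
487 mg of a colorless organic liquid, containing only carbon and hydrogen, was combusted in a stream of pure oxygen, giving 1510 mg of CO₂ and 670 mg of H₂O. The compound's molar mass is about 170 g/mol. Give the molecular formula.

C12H26

mol C = 1.51 g CO₂ ÷ 44.009 g/mol = 0.03431 mol
mol H = 2 × 0.670 g H₂O ÷ 18.015 g/mol = 0.07438 mol
Divide by the smallest (0.03431 mol): C 1.000, H 2.168
Multiplying each by 6 gives whole numbers: C 6.00, H 13.01
Empirical formula: C6H13
Empirical-formula mass = 85.17 g/mol; 170 ÷ 85.17 ≈ 2, so the molecular formula is C12H26.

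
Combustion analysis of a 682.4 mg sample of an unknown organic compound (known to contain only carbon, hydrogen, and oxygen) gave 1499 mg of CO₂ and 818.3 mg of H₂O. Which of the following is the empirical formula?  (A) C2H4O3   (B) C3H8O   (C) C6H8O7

(B) C3H8O

mol C = 1.499 g CO₂ ÷ 44.009 g/mol = 0.034061 mol
mol H = 2 × 0.8183 g H₂O ÷ 18.015 g/mol = 0.090847 mol
mass O = 0.6824 − (0.40911 + 0.091573) = 0.18172 g → mol O = 0.18172 ÷ 15.999 = 0.011358 mol
Divide by the smallest (0.011358 mol): C 2.999, H 7.998, O 1.000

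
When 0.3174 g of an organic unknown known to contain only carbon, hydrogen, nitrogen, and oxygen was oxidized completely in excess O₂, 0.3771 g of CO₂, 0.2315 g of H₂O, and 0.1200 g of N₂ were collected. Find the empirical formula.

mol C = 0.3771 g CO₂ ÷ 44.009 g/mol = 0.0085687 mol
mol H = 2 × 0.2315 g H₂O ÷ 18.015 g/mol = 0.025701 mol
mol N = 2 × 0.1200 g N₂ ÷ 28.014 g/mol = 0.0085671 mol
mass O = 0.3174 − (0.10292 + 0.025906 + 0.12000) = 0.068575 g → mol O = 0.068575 ÷ 15.999 = 0.0042862 mol
Divide by the smallest (0.0042862 mol): C 1.999, H 5.996, N 1.999, O 1.000

C2H6N2O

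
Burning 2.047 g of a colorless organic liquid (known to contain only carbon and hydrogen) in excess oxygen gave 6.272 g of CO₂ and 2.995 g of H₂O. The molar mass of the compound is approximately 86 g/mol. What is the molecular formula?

C6H14

mol C = 6.272 g CO₂ ÷ 44.009 g/mol = 0.14252 mol
mol H = 2 × 2.995 g H₂O ÷ 18.015 g/mol = 0.33250 mol
Divide by the smallest (0.14252 mol): C 1.000, H 2.333
Multiplying each by 3 gives whole numbers: C 3.00, H 7.00
Empirical formula: C3H7
Empirical-formula mass = 43.09 g/mol; 86 ÷ 43.09 ≈ 2, so the molecular formula is C6H14.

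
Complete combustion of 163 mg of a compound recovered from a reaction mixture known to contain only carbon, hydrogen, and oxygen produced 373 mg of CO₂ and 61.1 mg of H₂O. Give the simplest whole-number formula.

mol C = 0.373 g CO₂ ÷ 44.009 g/mol = 0.008476 mol
mol H = 2 × 0.0611 g H₂O ÷ 18.015 g/mol = 0.006783 mol
mass O = 0.163 − (0.1018 + 0.006838) = 0.05436 g → mol O = 0.05436 ÷ 15.999 = 0.003398 mol
Divide by the smallest (0.003398 mol): C 2.494, H 1.996, O 1.000
Multiplying each by 2 gives whole numbers: C 4.99, H 3.99, O 2.00

C5H4O2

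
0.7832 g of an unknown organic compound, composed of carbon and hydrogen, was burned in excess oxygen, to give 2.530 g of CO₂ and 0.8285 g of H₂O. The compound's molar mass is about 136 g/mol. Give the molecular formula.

C10H16

mol C = 2.530 g CO₂ ÷ 44.009 g/mol = 0.057488 mol
mol H = 2 × 0.8285 g H₂O ÷ 18.015 g/mol = 0.091979 mol
Divide by the smallest (0.057488 mol): C 1.000, H 1.600
Multiplying each by 5 gives whole numbers: C 5.00, H 8.00
Empirical formula: C5H8
Empirical-formula mass = 68.12 g/mol; 136 ÷ 68.12 ≈ 2, so the molecular formula is C10H16.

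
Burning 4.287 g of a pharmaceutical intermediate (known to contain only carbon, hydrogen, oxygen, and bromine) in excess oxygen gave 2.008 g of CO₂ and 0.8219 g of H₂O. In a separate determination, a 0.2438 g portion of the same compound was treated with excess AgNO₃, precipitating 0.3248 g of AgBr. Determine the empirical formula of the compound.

mol C = 2.008 g CO₂ ÷ 44.009 g/mol = 0.045627 mol
mol H = 2 × 0.8219 g H₂O ÷ 18.015 g/mol = 0.091246 mol
From the AgBr data: mol Br per gram of compound = (0.3248 ÷ 187.772) ÷ 0.2438 = 0.0070950 mol/g, so in the 4.287 g combustion sample mol Br = 0.030416 mol
mass O = 4.287 − (0.54803 + 0.091976 + 2.4304) = 1.2166 g → mol O = 1.2166 ÷ 15.999 = 0.076044 mol
Divide by the smallest (0.030416 mol): C 1.500, H 3.000, Br 1.000, O 2.500
Multiplying each by 2 gives whole numbers: C 3.00, H 6.00, Br 2.00, O 5.00

C3H6Br2O5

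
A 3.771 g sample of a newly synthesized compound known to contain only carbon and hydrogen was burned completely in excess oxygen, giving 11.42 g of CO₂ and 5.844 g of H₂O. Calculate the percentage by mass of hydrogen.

17.34%

mol C = 11.42 g CO₂ ÷ 44.009 g/mol = 0.25949 mol
mol H = 2 × 5.844 g H₂O ÷ 18.015 g/mol = 0.64879 mol
mass % H = 0.65398 g ÷ 3.771 g × 100%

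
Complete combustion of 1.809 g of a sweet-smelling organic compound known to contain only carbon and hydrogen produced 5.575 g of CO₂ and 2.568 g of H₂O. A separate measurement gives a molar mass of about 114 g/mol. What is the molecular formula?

mol C = 5.575 g CO₂ ÷ 44.009 g/mol = 0.12668 mol
mol H = 2 × 2.568 g H₂O ÷ 18.015 g/mol = 0.28510 mol
Divide by the smallest (0.12668 mol): C 1.000, H 2.251
Multiplying each by 4 gives whole numbers: C 4.00, H 9.00
Empirical formula: C4H9
Empirical-formula mass = 57.12 g/mol; 114 ÷ 57.12 ≈ 2, so the molecular formula is C8H18.

C8H18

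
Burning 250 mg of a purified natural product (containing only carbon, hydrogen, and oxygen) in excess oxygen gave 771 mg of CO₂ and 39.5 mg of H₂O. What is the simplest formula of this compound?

mol C = 0.771 g CO₂ ÷ 44.009 g/mol = 0.01752 mol
mol H = 2 × 0.0395 g H₂O ÷ 18.015 g/mol = 0.004385 mol
mass O = 0.250 − (0.2104 + 0.004420) = 0.03516 g → mol O = 0.03516 ÷ 15.999 = 0.002197 mol
Divide by the smallest (0.002197 mol): C 7.972, H 1.996, O 1.000

C8H2O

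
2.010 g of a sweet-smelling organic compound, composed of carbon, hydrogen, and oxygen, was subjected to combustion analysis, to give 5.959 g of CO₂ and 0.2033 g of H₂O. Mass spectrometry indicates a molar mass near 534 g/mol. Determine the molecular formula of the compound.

C36H6O6

mol C = 5.959 g CO₂ ÷ 44.009 g/mol = 0.13540 mol
mol H = 2 × 0.2033 g H₂O ÷ 18.015 g/mol = 0.022570 mol
mass O = 2.010 − (1.6263 + 0.022751) = 0.36091 g → mol O = 0.36091 ÷ 15.999 = 0.022558 mol
Divide by the smallest (0.022558 mol): C 6.002, H 1.001, O 1.000
Empirical formula: C6HO
Empirical-formula mass = 89.07 g/mol; 534 ÷ 89.07 ≈ 6, so the molecular formula is C36H6O6.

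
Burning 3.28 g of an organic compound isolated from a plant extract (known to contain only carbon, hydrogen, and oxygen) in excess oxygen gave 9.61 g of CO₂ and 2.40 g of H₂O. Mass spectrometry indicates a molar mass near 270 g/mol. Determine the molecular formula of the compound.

mol C = 9.61 g CO₂ ÷ 44.009 g/mol = 0.2184 mol
mol H = 2 × 2.40 g H₂O ÷ 18.015 g/mol = 0.2664 mol
mass O = 3.28 − (2.623 + 0.2686) = 0.3886 g → mol O = 0.3886 ÷ 15.999 = 0.02429 mol
Divide by the smallest (0.02429 mol): C 8.989, H 10.968, O 1.000
Empirical formula: C9H11O
Empirical-formula mass = 135.19 g/mol; 270 ÷ 135.19 ≈ 2, so the molecular formula is C18H22O2.

C18H22O2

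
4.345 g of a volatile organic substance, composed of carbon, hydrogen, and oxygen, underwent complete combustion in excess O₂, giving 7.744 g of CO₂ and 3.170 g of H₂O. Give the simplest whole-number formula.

C3H6O2

mol C = 7.744 g CO₂ ÷ 44.009 g/mol = 0.17596 mol
mol H = 2 × 3.170 g H₂O ÷ 18.015 g/mol = 0.35193 mol
mass O = 4.345 − (2.1135 + 0.35474) = 1.8768 g → mol O = 1.8768 ÷ 15.999 = 0.11730 mol
Divide by the smallest (0.11730 mol): C 1.500, H 3.000, O 1.000
Multiplying each by 2 gives whole numbers: C 3.00, H 6.00, O 2.00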